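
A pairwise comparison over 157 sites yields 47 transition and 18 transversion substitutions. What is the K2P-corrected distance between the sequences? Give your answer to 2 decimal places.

P = 47/157 ≈ 0.299363 and Q = 18/157 ≈ 0.11465.
Under the Kimura two-parameter model, d = −½ ln(1 − 2P − Q) − ¼ ln(1 − 2Q).
1 − 2P − Q = 0.286624, giving −½ ln(0.286624) = 0.624792.
1 − 2Q = 0.7707, giving −¼ ln(0.7707) = 0.065114.
d = 0.624792 + 0.065114 = 0.689906.

0.69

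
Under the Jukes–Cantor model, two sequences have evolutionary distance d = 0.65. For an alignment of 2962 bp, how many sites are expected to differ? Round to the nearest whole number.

1288

Invert JC69: p = (3/4)(1 − e^(−4d/3)) = 0.75 × (1 − e^(-0.866667)) = 0.75 × (1 − 0.420350) = 0.434738.
Expected differing sites = pL ≈ 0.434738 × 2962 = 1287.693956 ≈ 1288.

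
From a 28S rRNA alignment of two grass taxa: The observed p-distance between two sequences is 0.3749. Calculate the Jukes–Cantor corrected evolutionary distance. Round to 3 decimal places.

d = −(3/4) ln(1 − 4p/3) = −0.75 ln(1 − 0.499867) = −0.75 ln(0.500133)
  = −0.75 × (-0.692881) = 0.519661 substitutions/site.

0.520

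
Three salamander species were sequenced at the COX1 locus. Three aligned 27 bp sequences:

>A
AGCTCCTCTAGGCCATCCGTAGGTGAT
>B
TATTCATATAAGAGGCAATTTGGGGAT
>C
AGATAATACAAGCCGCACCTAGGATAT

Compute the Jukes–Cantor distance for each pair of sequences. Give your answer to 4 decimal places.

A–B: 15/27 sites differ → p ≈ 0.555556, d = −0.75 ln(1 − 0.740741) = 1.012446 ≈ 1.0124.
A–C: 12/27 sites differ → p ≈ 0.444444, d = −0.75 ln(1 − 0.592592) = 0.673455 ≈ 0.6735.
B–C: 12/27 sites differ → p ≈ 0.444444, d = −0.75 ln(1 − 0.592592) = 0.673455 ≈ 0.6735.

d(A,B) = 1.0124, d(A,C) = 0.6735, d(B,C) = 0.6735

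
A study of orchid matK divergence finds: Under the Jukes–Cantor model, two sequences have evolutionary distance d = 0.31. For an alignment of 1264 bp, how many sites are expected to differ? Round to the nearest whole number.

321

Invert JC69: p = (3/4)(1 − e^(−4d/3)) = 0.75 × (1 − e^(-0.413333)) = 0.75 × (1 − 0.661442) = 0.253919.
Expected differing sites = pL ≈ 0.253919 × 1264 = 320.953616 ≈ 321.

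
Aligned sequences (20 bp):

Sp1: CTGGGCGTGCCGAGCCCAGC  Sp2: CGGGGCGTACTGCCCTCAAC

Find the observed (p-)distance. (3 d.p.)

0.350

The sequences differ at 7 of 20 positions (sites 2, 9, 11, 13, 14, 16, 19).
p = 7/20 = 0.350.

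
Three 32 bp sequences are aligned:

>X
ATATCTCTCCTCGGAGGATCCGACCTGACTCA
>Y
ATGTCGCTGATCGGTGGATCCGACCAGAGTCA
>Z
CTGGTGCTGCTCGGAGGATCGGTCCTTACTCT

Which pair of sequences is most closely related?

X and Y

X–Y: 7/32 differ, p = 0.219, d = 0.259.
X–Z: 10/32 differ, p = 0.313, d = 0.404.
Y–Z: 11/32 differ, p = 0.344, d = 0.460.
The smallest distance is between X and Y.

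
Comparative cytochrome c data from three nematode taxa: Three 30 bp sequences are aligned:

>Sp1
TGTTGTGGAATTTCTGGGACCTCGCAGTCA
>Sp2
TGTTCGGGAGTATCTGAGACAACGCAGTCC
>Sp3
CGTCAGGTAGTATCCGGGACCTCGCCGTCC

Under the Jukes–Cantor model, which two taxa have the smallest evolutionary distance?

Sp1 and Sp2

Sp1–Sp2: 8/30 differ, p = 0.267, d = 0.330.
Sp1–Sp3: 10/30 differ, p = 0.333, d = 0.441.
Sp2–Sp3: 9/30 differ, p = 0.300, d = 0.383.
The smallest distance is between Sp1 and Sp2.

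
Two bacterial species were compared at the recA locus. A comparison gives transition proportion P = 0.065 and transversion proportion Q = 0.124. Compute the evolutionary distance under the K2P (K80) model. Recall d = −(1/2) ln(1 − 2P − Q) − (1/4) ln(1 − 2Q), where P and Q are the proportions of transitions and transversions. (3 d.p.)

Under the Kimura two-parameter model, d = −½ ln(1 − 2P − Q) − ¼ ln(1 − 2Q).
1 − 2P − Q = 0.746, giving −½ ln(0.746) = 0.146515.
1 − 2Q = 0.752, giving −¼ ln(0.752) = 0.071255.
d = 0.146515 + 0.071255 = 0.217770.

0.218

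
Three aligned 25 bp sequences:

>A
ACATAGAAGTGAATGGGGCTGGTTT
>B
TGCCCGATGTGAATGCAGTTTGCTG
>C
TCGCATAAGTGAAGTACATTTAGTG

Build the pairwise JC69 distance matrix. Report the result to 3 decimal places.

d(A,B) = 0.766, d(A,C) = 1.030, d(B,C) = 0.766

A–B: 12/25 sites differ → p = 0.48, d = −0.75 ln(1 − 0.64) = 0.766238 ≈ 0.766.
A–C: 14/25 sites differ → p = 0.56, d = −0.75 ln(1 − 0.746667) = 1.029788 ≈ 1.030.
B–C: 12/25 sites differ → p = 0.48, d = −0.75 ln(1 − 0.64) = 0.766238 ≈ 0.766.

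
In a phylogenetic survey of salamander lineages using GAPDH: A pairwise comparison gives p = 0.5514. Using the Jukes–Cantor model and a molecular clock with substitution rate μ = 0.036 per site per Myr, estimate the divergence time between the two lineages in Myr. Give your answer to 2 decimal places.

13.84

d = −(3/4) ln(1 − 4p/3) = −0.75 ln(1 − 0.7352) = −0.75 ln(0.2648)
  = −0.75 × (-1.328780) = 0.996585 substitutions/site.
Under a molecular clock d = 2μt, so t = d/(2μ) = 0.996585 / (2 × 0.036) = 13.84 Myr.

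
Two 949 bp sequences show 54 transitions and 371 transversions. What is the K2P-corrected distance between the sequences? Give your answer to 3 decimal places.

0.732

P = 54/949 ≈ 0.056902 and Q = 371/949 ≈ 0.390938.
Under the Kimura two-parameter model, d = −½ ln(1 − 2P − Q) − ¼ ln(1 − 2Q).
1 − 2P − Q = 0.495258, giving −½ ln(0.495258) = 0.351338.
1 − 2Q = 0.218124, giving −¼ ln(0.218124) = 0.380673.
d = 0.351338 + 0.380673 = 0.732011.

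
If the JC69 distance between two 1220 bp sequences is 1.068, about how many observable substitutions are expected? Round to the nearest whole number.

695

Invert JC69: p = (3/4)(1 − e^(−4d/3)) = 0.75 × (1 − e^(-1.424)) = 0.75 × (1 − 0.240749) = 0.569438.
Expected differing sites = pL ≈ 0.569438 × 1220 = 694.71436 ≈ 695.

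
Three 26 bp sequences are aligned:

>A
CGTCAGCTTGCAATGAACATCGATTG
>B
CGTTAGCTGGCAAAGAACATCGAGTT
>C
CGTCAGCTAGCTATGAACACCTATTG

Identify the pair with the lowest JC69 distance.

A and C

A–B: 5/26 differ, p = 0.192, d = 0.222.
A–C: 4/26 differ, p = 0.154, d = 0.172.
B–C: 8/26 differ, p = 0.308, d = 0.396.
The smallest distance is between A and C.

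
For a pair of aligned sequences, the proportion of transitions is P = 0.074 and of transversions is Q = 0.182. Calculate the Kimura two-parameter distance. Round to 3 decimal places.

0.313

Under the Kimura two-parameter model, d = −½ ln(1 − 2P − Q) − ¼ ln(1 − 2Q).
1 − 2P − Q = 0.67, giving −½ ln(0.67) = 0.200239.
1 − 2Q = 0.636, giving −¼ ln(0.636) = 0.113139.
d = 0.200239 + 0.113139 = 0.313378.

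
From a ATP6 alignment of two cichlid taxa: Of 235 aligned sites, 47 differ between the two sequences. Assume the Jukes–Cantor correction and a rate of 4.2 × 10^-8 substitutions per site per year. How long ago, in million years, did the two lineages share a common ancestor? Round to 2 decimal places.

p = 47/235 = 0.2.
d = −(3/4) ln(1 − 4p/3) = −0.75 ln(1 − 0.266667) = −0.75 ln(0.733333)
  = −0.75 × (-0.310155) = 0.232616 substitutions/site.
Under a molecular clock d = 2μt, so t = d/(2μ) = 0.232616 / (2 × 4.2 × 10^-8) = 2.77 million years.

2.77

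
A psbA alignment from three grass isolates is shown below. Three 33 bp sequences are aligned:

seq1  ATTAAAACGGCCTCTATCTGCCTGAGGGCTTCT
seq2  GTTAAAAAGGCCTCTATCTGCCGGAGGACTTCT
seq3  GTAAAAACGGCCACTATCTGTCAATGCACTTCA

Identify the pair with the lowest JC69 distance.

seq1 and seq2

seq1–seq2: 4/33 differ, p = 0.121, d = 0.132.
seq1–seq3: 10/33 differ, p = 0.303, d = 0.388.
seq2–seq3: 9/33 differ, p = 0.273, d = 0.339.
The smallest distance is between seq1 and seq2.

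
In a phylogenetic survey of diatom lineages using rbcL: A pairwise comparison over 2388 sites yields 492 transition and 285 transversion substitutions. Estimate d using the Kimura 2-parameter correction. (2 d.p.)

0.45

P = 492/2388 ≈ 0.20603 and Q = 285/2388 ≈ 0.119347.
Under the Kimura two-parameter model, d = −½ ln(1 − 2P − Q) − ¼ ln(1 − 2Q).
1 − 2P − Q = 0.468593, giving −½ ln(0.468593) = 0.379010.
1 − 2Q = 0.761306, giving −¼ ln(0.761306) = 0.068180.
d = 0.379010 + 0.068180 = 0.447190.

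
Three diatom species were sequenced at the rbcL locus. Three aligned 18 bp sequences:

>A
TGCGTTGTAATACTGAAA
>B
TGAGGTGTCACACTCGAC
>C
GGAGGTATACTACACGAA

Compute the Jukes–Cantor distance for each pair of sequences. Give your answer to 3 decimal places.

d(A,B) = 0.548, d(A,C) = 0.673, d(B,C) = 0.548

A–B: 7/18 sites differ → p ≈ 0.388889, d = −0.75 ln(1 − 0.518519) = 0.548166 ≈ 0.548.
A–C: 8/18 sites differ → p ≈ 0.444444, d = −0.75 ln(1 − 0.592592) = 0.673455 ≈ 0.673.
B–C: 7/18 sites differ → p ≈ 0.388889, d = −0.75 ln(1 − 0.518519) = 0.548166 ≈ 0.548.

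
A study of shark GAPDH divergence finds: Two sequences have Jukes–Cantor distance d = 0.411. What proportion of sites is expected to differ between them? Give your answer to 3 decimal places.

0.316

p = (3/4)(1 − e^(−4d/3)) = 0.75 × (1 − e^(-0.548)) = 0.75 × (1 − 0.578105) = 0.316421.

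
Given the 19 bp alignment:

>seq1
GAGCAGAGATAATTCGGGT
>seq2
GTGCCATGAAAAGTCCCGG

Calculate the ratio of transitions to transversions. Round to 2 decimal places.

Transitions are A↔G and C↔T; transversions are all other mismatches.
Transitions: 1. Transversions: 8.
R = 1/8 = 0.125 ≈ 0.13 (to 2 d.p.).

0.13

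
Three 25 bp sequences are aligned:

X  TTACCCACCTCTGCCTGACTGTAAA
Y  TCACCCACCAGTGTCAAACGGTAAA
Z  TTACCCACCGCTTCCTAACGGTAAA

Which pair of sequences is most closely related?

X–Y: 7/25 differ, p = 0.280, d = 0.351.
X–Z: 4/25 differ, p = 0.160, d = 0.180.
Y–Z: 6/25 differ, p = 0.240, d = 0.289.
The smallest distance is between X and Z.

X and Z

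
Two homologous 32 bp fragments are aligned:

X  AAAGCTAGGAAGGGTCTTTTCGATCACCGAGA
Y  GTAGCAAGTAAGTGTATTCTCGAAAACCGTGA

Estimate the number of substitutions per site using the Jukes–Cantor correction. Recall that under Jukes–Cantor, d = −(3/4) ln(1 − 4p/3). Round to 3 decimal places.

The sequences differ at 10 of 32 sites (1, 2, 6, 9, 13, 16, 19, 24, 25, 30), so p = 10/32 = 0.3125.
d = −(3/4) ln(1 − 4p/3) = −0.75 ln(1 − 0.416667) = −0.75 ln(0.583333)
  = −0.75 × (-0.538997) = 0.404248 substitutions/site.

0.404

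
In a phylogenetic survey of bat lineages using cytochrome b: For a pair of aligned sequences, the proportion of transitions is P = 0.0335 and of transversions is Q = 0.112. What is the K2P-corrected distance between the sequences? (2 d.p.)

0.16

Under the Kimura two-parameter model, d = −½ ln(1 − 2P − Q) − ¼ ln(1 − 2Q).
1 − 2P − Q = 0.821, giving −½ ln(0.821) = 0.098616.
1 − 2Q = 0.776, giving −¼ ln(0.776) = 0.063401.
d = 0.098616 + 0.063401 = 0.162017.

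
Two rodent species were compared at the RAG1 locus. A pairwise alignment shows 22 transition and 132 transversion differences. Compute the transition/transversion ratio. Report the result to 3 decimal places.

0.167

R = 22/132 = 0.166666… ≈ 0.167 (to 3 d.p.).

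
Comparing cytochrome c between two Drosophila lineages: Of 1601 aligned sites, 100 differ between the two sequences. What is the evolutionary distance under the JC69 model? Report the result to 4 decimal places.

0.0652

p = 100/1601 ≈ 0.062461.
d = −(3/4) ln(1 − 4p/3) = −0.75 ln(1 − 0.083281) = −0.75 ln(0.916719)
  = −0.75 × (-0.086954) = 0.065216 substitutions/site.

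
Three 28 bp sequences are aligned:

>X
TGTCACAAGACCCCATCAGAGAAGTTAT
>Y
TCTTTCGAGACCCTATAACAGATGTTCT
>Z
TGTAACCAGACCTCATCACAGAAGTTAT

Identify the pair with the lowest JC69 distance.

X and Z

X–Y: 9/28 differ, p = 0.321, d = 0.420.
X–Z: 4/28 differ, p = 0.143, d = 0.158.
Y–Z: 9/28 differ, p = 0.321, d = 0.420.
The smallest distance is between X and Z.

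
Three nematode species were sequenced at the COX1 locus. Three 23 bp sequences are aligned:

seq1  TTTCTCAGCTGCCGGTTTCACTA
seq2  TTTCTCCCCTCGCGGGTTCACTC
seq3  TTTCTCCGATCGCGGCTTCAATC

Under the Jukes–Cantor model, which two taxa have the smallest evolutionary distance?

seq1–seq2: 6/23 differ, p = 0.261, d = 0.321.
seq1–seq3: 7/23 differ, p = 0.304, d = 0.390.
seq2–seq3: 4/23 differ, p = 0.174, d = 0.198.
The smallest distance is between seq2 and seq3.

seq2 and seq3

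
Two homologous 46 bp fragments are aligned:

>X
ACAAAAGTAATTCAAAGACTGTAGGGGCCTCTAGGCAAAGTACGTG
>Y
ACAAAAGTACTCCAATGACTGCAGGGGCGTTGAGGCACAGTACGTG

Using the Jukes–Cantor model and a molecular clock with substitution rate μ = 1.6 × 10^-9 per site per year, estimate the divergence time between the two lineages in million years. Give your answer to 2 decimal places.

61.83

The sequences differ at 8 of 46 sites (10, 12, 16, 22, 29, 31, 32, 38), so p = 8/46 ≈ 0.173913.
d = −(3/4) ln(1 − 4p/3) = −0.75 ln(1 − 0.231884) = −0.75 ln(0.768116)
  = −0.75 × (-0.263815) = 0.197861 substitutions/site.
Under a molecular clock d = 2μt, so t = d/(2μ) = 0.197861 / (2 × 1.6 × 10^-9) = 61.83 million years.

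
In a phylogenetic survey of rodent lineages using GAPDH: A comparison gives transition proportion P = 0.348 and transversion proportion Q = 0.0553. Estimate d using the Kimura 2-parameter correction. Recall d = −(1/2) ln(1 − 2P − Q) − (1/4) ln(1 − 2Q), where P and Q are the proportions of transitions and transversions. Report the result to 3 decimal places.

Under the Kimura two-parameter model, d = −½ ln(1 − 2P − Q) − ¼ ln(1 − 2Q).
1 − 2P − Q = 0.2487, giving −½ ln(0.2487) = 0.695754.
1 − 2Q = 0.8894, giving −¼ ln(0.8894) = 0.029302.
d = 0.695754 + 0.029302 = 0.725056.

0.725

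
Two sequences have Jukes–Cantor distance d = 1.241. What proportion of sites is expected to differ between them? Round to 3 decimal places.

0.607

p = (3/4)(1 − e^(−4d/3)) = 0.75 × (1 − e^(-1.654667)) = 0.75 × (1 − 0.191156) = 0.606633.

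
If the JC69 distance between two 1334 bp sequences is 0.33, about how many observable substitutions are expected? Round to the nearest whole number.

356

Invert JC69: p = (3/4)(1 − e^(−4d/3)) = 0.75 × (1 − e^(-0.44)) = 0.75 × (1 − 0.644036) = 0.266973.
Expected differing sites = pL ≈ 0.266973 × 1334 = 356.141982 ≈ 356.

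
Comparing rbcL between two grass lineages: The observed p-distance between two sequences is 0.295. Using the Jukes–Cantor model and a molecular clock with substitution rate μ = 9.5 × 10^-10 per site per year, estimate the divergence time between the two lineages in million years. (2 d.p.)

197.28

d = −(3/4) ln(1 − 4p/3) = −0.75 ln(1 − 0.393333) = −0.75 ln(0.606667)
  = −0.75 × (-0.499775) = 0.374831 substitutions/site.
Under a molecular clock d = 2μt, so t = d/(2μ) = 0.374831 / (2 × 9.5 × 10^-10) = 197.28 million years.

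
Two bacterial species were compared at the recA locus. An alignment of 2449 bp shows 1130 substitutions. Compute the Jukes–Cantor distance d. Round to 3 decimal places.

p = 1130/2449 ≈ 0.461413.
d = −(3/4) ln(1 − 4p/3) = −0.75 ln(1 − 0.615217) = −0.75 ln(0.384783)
  = −0.75 × (-0.955076) = 0.716307 substitutions/site.

0.716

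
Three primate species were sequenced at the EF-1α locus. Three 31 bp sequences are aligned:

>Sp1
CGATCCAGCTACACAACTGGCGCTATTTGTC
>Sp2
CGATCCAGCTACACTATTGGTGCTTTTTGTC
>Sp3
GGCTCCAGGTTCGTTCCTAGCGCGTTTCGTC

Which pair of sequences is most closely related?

Sp1–Sp2: 4/31 differ, p = 0.129, d = 0.142.
Sp1–Sp3: 12/31 differ, p = 0.387, d = 0.544.
Sp2–Sp3: 12/31 differ, p = 0.387, d = 0.544.
The smallest distance is between Sp1 and Sp2.

Sp1 and Sp2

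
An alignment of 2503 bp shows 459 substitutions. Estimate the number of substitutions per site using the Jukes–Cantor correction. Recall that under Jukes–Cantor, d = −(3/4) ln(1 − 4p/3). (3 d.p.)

0.210

p = 459/2503 ≈ 0.18338.
d = −(3/4) ln(1 − 4p/3) = −0.75 ln(1 − 0.244507) = −0.75 ln(0.755493)
  = −0.75 × (-0.280385) = 0.210289 substitutions/site.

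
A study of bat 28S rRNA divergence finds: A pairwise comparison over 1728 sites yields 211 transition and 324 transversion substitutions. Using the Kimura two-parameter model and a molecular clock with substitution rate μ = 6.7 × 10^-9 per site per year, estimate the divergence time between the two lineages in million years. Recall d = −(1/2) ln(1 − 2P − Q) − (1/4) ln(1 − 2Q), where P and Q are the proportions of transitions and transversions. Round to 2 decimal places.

P = 211/1728 ≈ 0.122106 and Q = 324/1728 = 0.1875.
Under the Kimura two-parameter model, d = −½ ln(1 − 2P − Q) − ¼ ln(1 − 2Q).
1 − 2P − Q = 0.568288, giving −½ ln(0.568288) = 0.282563.
1 − 2Q = 0.625, giving −¼ ln(0.625) = 0.117501.
d = 0.282563 + 0.117501 = 0.400064.
Under a molecular clock d = 2μt, so t = d/(2μ) = 0.400064 / (2 × 6.7 × 10^-9) = 29.86 million years.

29.86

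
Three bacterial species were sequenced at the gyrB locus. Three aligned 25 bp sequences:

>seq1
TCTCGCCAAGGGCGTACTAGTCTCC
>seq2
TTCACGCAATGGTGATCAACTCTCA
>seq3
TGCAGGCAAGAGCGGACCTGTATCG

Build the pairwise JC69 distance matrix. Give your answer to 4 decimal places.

d(seq1,seq2) = 0.7662, d(seq1,seq3) = 0.5716, d(seq2,seq3) = 0.7662

seq1–seq2: 12/25 sites differ → p = 0.48, d = −0.75 ln(1 − 0.64) = 0.766238 ≈ 0.7662.
seq1–seq3: 10/25 sites differ → p = 0.4, d = −0.75 ln(1 − 0.533333) = 0.571605 ≈ 0.5716.
seq2–seq3: 12/25 sites differ → p = 0.48, d = −0.75 ln(1 − 0.64) = 0.766238 ≈ 0.7662.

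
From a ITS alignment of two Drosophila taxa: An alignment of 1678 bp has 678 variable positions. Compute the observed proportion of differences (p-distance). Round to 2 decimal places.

p = 678/1678 = 0.404052… ≈ 0.40 (to 2 d.p.).

0.40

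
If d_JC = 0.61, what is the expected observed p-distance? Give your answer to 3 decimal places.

0.417

p = (3/4)(1 − e^(−4d/3)) = 0.75 × (1 − e^(-0.813333)) = 0.75 × (1 − 0.443378) = 0.417467.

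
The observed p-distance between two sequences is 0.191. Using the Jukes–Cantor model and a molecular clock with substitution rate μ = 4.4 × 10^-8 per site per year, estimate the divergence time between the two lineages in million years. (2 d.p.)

d = −(3/4) ln(1 − 4p/3) = −0.75 ln(1 − 0.254667) = −0.75 ln(0.745333)
  = −0.75 × (-0.293924) = 0.220443 substitutions/site.
Under a molecular clock d = 2μt, so t = d/(2μ) = 0.220443 / (2 × 4.4 × 10^-8) = 2.51 million years.

2.51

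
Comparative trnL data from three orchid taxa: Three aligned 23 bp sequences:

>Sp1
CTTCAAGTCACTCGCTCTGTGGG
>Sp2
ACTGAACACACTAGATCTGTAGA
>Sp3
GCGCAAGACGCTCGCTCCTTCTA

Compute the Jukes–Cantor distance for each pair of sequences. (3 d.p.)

Sp1–Sp2: 9/23 sites differ → p ≈ 0.391304, d = −0.75 ln(1 − 0.521739) = 0.553199 ≈ 0.553.
Sp1–Sp3: 10/23 sites differ → p ≈ 0.434783, d = −0.75 ln(1 − 0.579711) = 0.650110 ≈ 0.650.
Sp2–Sp3: 11/23 sites differ → p ≈ 0.478261, d = −0.75 ln(1 − 0.637681) = 0.761423 ≈ 0.761.

d(Sp1,Sp2) = 0.553, d(Sp1,Sp3) = 0.650, d(Sp2,Sp3) = 0.761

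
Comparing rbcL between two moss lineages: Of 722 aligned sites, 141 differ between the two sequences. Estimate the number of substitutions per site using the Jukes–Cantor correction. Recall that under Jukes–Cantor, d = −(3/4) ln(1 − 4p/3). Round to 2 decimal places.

p = 141/722 ≈ 0.195291.
d = −(3/4) ln(1 − 4p/3) = −0.75 ln(1 − 0.260388) = −0.75 ln(0.739612)
  = −0.75 × (-0.301630) = 0.226223 substitutions/site.

0.23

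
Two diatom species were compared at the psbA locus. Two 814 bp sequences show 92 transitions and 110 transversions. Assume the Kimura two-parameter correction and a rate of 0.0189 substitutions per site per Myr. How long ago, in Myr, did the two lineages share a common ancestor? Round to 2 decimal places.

8.01

P = 92/814 ≈ 0.113022 and Q = 110/814 ≈ 0.135135.
Under the Kimura two-parameter model, d = −½ ln(1 − 2P − Q) − ¼ ln(1 − 2Q).
1 − 2P − Q = 0.638821, giving −½ ln(0.638821) = 0.224065.
1 − 2Q = 0.72973, giving −¼ ln(0.72973) = 0.078770.
d = 0.224065 + 0.078770 = 0.302835.
Under a molecular clock d = 2μt, so t = d/(2μ) = 0.302835 / (2 × 0.0189) = 8.01 Myr.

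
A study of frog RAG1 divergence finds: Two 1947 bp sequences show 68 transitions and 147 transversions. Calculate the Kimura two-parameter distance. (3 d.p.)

P = 68/1947 ≈ 0.034926 and Q = 147/1947 ≈ 0.075501.
Under the Kimura two-parameter model, d = −½ ln(1 − 2P − Q) − ¼ ln(1 − 2Q).
1 − 2P − Q = 0.854647, giving −½ ln(0.854647) = 0.078533.
1 − 2Q = 0.848998, giving −¼ ln(0.848998) = 0.040925.
d = 0.078533 + 0.040925 = 0.119458.

0.119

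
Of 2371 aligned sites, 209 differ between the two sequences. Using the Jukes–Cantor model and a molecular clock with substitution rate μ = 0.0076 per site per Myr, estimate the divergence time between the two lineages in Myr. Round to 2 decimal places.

6.17

p = 209/2371 ≈ 0.088148.
d = −(3/4) ln(1 − 4p/3) = −0.75 ln(1 − 0.117531) = −0.75 ln(0.882469)
  = −0.75 × (-0.125032) = 0.093774 substitutions/site.
Under a molecular clock d = 2μt, so t = d/(2μ) = 0.093774 / (2 × 0.0076) = 6.17 Myr.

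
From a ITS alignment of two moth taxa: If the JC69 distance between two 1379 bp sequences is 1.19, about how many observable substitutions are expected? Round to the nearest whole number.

Invert JC69: p = (3/4)(1 − e^(−4d/3)) = 0.75 × (1 − e^(-1.586667)) = 0.75 × (1 − 0.204606) = 0.596546.
Expected differing sites = pL ≈ 0.596546 × 1379 = 822.636934 ≈ 823.

823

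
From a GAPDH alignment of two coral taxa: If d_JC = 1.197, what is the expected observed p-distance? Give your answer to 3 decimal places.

p = (3/4)(1 − e^(−4d/3)) = 0.75 × (1 − e^(-1.596)) = 0.75 × (1 − 0.202706) = 0.597971.

0.598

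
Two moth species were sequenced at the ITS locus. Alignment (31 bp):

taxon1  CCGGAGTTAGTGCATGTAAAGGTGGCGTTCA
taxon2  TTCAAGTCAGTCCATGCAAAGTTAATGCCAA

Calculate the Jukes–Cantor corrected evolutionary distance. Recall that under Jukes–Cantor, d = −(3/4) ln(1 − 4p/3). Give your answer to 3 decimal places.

0.691

The sequences differ at 14 of 31 sites, so p = 14/31 ≈ 0.451613.
d = −(3/4) ln(1 − 4p/3) = −0.75 ln(1 − 0.602151) = −0.75 ln(0.397849)
  = −0.75 × (-0.921683) = 0.691262 substitutions/site.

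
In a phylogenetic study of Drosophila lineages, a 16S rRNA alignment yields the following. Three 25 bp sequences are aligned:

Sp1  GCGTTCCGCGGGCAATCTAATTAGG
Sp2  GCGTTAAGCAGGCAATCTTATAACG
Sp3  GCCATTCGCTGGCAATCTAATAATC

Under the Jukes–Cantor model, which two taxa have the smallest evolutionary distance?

Sp1–Sp2: 6/25 differ, p = 0.240, d = 0.289.
Sp1–Sp3: 7/25 differ, p = 0.280, d = 0.351.
Sp2–Sp3: 8/25 differ, p = 0.320, d = 0.417.
The smallest distance is between Sp1 and Sp2.

Sp1 and Sp2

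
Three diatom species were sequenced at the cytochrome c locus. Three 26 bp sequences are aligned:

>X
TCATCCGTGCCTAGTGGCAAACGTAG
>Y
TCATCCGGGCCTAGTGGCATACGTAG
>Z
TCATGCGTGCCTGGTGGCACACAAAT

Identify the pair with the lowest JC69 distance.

X and Y

X–Y: 2/26 differ, p = 0.077, d = 0.081.
X–Z: 6/26 differ, p = 0.231, d = 0.276.
Y–Z: 7/26 differ, p = 0.269, d = 0.334.
The smallest distance is between X and Y.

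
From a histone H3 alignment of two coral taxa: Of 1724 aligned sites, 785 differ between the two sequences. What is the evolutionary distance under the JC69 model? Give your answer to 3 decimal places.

0.701

p = 785/1724 ≈ 0.455336.
d = −(3/4) ln(1 − 4p/3) = −0.75 ln(1 − 0.607115) = −0.75 ln(0.392885)
  = −0.75 × (-0.934238) = 0.700679 substitutions/site.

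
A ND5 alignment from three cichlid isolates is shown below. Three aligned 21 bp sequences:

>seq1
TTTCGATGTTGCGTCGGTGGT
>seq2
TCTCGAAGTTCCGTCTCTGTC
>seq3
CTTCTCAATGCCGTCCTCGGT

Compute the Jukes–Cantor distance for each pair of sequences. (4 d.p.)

seq1–seq2: 7/21 sites differ → p ≈ 0.333333, d = −0.75 ln(1 − 0.444444) = 0.440839 ≈ 0.4408.
seq1–seq3: 10/21 sites differ → p ≈ 0.47619, d = −0.75 ln(1 − 0.63492) = 0.755729 ≈ 0.7557.
seq2–seq3: 11/21 sites differ → p ≈ 0.52381, d = −0.75 ln(1 − 0.698413) = 0.899023 ≈ 0.8990.

d(seq1,seq2) = 0.4408, d(seq1,seq3) = 0.7557, d(seq2,seq3) = 0.8990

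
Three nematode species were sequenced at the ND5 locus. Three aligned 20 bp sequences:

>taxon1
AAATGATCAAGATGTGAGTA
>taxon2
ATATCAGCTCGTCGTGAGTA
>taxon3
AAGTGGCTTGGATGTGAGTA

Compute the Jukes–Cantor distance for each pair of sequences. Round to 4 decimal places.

taxon1–taxon2: 7/20 sites differ → p = 0.35, d = −0.75 ln(1 − 0.466667) = 0.471457 ≈ 0.4715.
taxon1–taxon3: 6/20 sites differ → p = 0.3, d = −0.75 ln(1 − 0.4) = 0.383119 ≈ 0.3831.
taxon2–taxon3: 9/20 sites differ → p = 0.45, d = −0.75 ln(1 − 0.6) = 0.687218 ≈ 0.6872.

d(taxon1,taxon2) = 0.4715, d(taxon1,taxon3) = 0.3831, d(taxon2,taxon3) = 0.6872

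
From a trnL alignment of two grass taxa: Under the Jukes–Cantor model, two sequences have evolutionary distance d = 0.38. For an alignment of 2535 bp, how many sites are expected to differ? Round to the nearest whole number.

756

Invert JC69: p = (3/4)(1 − e^(−4d/3)) = 0.75 × (1 − e^(-0.506667)) = 0.75 × (1 − 0.602500) = 0.298125.
Expected differing sites = pL ≈ 0.298125 × 2535 = 755.746875 ≈ 756.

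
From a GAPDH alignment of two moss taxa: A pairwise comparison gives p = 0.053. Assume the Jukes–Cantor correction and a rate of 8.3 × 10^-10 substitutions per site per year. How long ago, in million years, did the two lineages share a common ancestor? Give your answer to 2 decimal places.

33.11

d = −(3/4) ln(1 − 4p/3) = −0.75 ln(1 − 0.070667) = −0.75 ln(0.929333)
  = −0.75 × (-0.073288) = 0.054966 substitutions/site.
Under a molecular clock d = 2μt, so t = d/(2μ) = 0.054966 / (2 × 8.3 × 10^-10) = 33.11 million years.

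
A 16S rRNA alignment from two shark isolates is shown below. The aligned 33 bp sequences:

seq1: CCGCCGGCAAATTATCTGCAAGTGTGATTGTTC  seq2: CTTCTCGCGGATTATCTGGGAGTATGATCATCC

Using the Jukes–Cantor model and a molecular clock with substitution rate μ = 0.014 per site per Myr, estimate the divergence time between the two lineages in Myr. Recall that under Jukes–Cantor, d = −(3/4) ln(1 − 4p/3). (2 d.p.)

The sequences differ at 12 of 33 sites, so p = 12/33 ≈ 0.363636.
d = −(3/4) ln(1 − 4p/3) = −0.75 ln(1 − 0.484848) = −0.75 ln(0.515152)
  = −0.75 × (-0.663293) = 0.497470 substitutions/site.
Under a molecular clock d = 2μt, so t = d/(2μ) = 0.497470 / (2 × 0.014) = 17.77 Myr.

17.77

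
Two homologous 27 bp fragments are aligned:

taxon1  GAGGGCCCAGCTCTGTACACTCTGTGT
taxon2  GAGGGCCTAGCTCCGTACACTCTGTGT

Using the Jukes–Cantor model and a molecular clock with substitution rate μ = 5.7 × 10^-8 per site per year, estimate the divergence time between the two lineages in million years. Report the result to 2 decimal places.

The sequences differ at 2 of 27 sites (8, 14), so p = 2/27 ≈ 0.074074.
d = −(3/4) ln(1 − 4p/3) = −0.75 ln(1 − 0.098765) = −0.75 ln(0.901235)
  = −0.75 × (-0.103989) = 0.077992 substitutions/site.
Under a molecular clock d = 2μt, so t = d/(2μ) = 0.077992 / (2 × 5.7 × 10^-8) = 0.68 million years.

0.68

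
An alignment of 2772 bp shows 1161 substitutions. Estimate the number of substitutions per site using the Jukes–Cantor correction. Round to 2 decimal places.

p = 1161/2772 ≈ 0.418831.
d = −(3/4) ln(1 − 4p/3) = −0.75 ln(1 − 0.558441) = −0.75 ln(0.441559)
  = −0.75 × (-0.817444) = 0.613083 substitutions/site.

0.61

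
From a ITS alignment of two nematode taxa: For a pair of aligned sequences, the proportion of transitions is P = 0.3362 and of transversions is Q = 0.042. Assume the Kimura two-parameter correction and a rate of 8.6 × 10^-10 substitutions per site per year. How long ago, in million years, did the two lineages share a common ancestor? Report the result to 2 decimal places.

377.04

Under the Kimura two-parameter model, d = −½ ln(1 − 2P − Q) − ¼ ln(1 − 2Q).
1 − 2P − Q = 0.2856, giving −½ ln(0.2856) = 0.626582.
1 − 2Q = 0.916, giving −¼ ln(0.916) = 0.021935.
d = 0.626582 + 0.021935 = 0.648517.
Under a molecular clock d = 2μt, so t = d/(2μ) = 0.648517 / (2 × 8.6 × 10^-10) = 377.04 million years.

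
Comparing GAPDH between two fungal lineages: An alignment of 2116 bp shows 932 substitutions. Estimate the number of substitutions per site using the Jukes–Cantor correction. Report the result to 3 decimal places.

0.664

p = 932/2116 ≈ 0.440454.
d = −(3/4) ln(1 − 4p/3) = −0.75 ln(1 − 0.587272) = −0.75 ln(0.412728)
  = −0.75 × (-0.884966) = 0.663725 substitutions/site.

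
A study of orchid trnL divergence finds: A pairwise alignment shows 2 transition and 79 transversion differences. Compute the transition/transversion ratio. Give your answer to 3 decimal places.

R = 2/79 = 0.025316… ≈ 0.025 (to 3 d.p.).

0.025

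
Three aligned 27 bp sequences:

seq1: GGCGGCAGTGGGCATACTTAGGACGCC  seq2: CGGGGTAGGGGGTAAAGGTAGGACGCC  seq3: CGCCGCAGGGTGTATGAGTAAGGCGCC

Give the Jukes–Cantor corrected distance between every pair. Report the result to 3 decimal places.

d(seq1,seq2) = 0.377, d(seq1,seq3) = 0.511, d(seq2,seq3) = 0.441

seq1–seq2: 8/27 sites differ → p ≈ 0.296296, d = −0.75 ln(1 − 0.395061) = 0.376971 ≈ 0.377.
seq1–seq3: 10/27 sites differ → p ≈ 0.37037, d = −0.75 ln(1 − 0.493827) = 0.510658 ≈ 0.511.
seq2–seq3: 9/27 sites differ → p ≈ 0.333333, d = −0.75 ln(1 − 0.444444) = 0.440839 ≈ 0.441.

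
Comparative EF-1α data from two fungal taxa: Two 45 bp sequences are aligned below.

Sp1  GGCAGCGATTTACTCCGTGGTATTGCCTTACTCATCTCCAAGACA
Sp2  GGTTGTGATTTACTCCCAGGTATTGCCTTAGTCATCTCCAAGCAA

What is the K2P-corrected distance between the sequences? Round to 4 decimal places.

0.2032

Of 45 sites, 2 differences are transitions and 6 are transversions, so P = 2/45 ≈ 0.044444 and Q = 6/45 ≈ 0.133333.
Under the Kimura two-parameter model, d = −½ ln(1 − 2P − Q) − ¼ ln(1 − 2Q).
1 − 2P − Q = 0.777779, giving −½ ln(0.777779) = 0.125656.
1 − 2Q = 0.733334, giving −¼ ln(0.733334) = 0.077539.
d = 0.125656 + 0.077539 = 0.203195.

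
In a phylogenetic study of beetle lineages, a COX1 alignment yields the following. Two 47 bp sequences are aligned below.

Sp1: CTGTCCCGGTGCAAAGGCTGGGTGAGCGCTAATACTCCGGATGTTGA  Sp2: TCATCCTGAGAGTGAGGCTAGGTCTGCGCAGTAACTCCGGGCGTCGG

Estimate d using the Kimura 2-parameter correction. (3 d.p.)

0.747

Of 47 sites, 13 differences are transitions and 8 are transversions, so P = 13/47 ≈ 0.276596 and Q = 8/47 ≈ 0.170213.
Under the Kimura two-parameter model, d = −½ ln(1 − 2P − Q) − ¼ ln(1 − 2Q).
1 − 2P − Q = 0.276595, giving −½ ln(0.276595) = 0.642600.
1 − 2Q = 0.659574, giving −¼ ln(0.659574) = 0.104040.
d = 0.642600 + 0.104040 = 0.746640.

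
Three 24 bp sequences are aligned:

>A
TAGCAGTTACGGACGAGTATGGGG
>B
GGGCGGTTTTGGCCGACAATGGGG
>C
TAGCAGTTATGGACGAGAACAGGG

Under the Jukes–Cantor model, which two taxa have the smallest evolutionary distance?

A–B: 8/24 differ, p = 0.333, d = 0.441.
A–C: 4/24 differ, p = 0.167, d = 0.188.
B–C: 8/24 differ, p = 0.333, d = 0.441.
The smallest distance is between A and C.

A and C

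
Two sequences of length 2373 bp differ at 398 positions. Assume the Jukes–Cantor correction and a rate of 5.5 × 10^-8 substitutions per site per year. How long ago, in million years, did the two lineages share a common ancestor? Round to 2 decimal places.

p = 398/2373 ≈ 0.16772.
d = −(3/4) ln(1 − 4p/3) = −0.75 ln(1 − 0.223627) = −0.75 ln(0.776373)
  = −0.75 × (-0.253122) = 0.189842 substitutions/site.
Under a molecular clock d = 2μt, so t = d/(2μ) = 0.189842 / (2 × 5.5 × 10^-8) = 1.73 million years.

1.73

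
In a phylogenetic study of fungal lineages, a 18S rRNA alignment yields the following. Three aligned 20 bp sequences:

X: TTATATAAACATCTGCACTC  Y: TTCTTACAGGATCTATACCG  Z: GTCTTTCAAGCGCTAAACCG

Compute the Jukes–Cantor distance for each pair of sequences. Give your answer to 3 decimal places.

d(X,Y) = 0.824, d(X,Z) = 0.991, d(Y,Z) = 0.383

X–Y: 10/20 sites differ → p = 0.5, d = −0.75 ln(1 − 0.666667) = 0.823960 ≈ 0.824.
X–Z: 11/20 sites differ → p = 0.55, d = −0.75 ln(1 − 0.733333) = 0.991316 ≈ 0.991.
Y–Z: 6/20 sites differ → p = 0.3, d = −0.75 ln(1 − 0.4) = 0.383119 ≈ 0.383.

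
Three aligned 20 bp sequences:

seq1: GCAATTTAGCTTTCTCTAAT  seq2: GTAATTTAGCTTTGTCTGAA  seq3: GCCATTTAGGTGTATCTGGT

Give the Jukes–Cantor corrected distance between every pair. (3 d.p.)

d(seq1,seq2) = 0.233, d(seq1,seq3) = 0.383, d(seq2,seq3) = 0.471

seq1–seq2: 4/20 sites differ → p = 0.2, d = −0.75 ln(1 − 0.266667) = 0.232617 ≈ 0.233.
seq1–seq3: 6/20 sites differ → p = 0.3, d = −0.75 ln(1 − 0.4) = 0.383119 ≈ 0.383.
seq2–seq3: 7/20 sites differ → p = 0.35, d = −0.75 ln(1 − 0.466667) = 0.471457 ≈ 0.471.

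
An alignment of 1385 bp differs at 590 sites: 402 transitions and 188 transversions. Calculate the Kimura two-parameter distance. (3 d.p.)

0.709

P = 402/1385 ≈ 0.290253 and Q = 188/1385 ≈ 0.13574.
Under the Kimura two-parameter model, d = −½ ln(1 − 2P − Q) − ¼ ln(1 − 2Q).
1 − 2P − Q = 0.283754, giving −½ ln(0.283754) = 0.629824.
1 − 2Q = 0.72852, giving −¼ ln(0.72852) = 0.079185.
d = 0.629824 + 0.079185 = 0.709009.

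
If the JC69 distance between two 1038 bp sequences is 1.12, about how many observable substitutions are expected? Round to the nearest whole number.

Invert JC69: p = (3/4)(1 − e^(−4d/3)) = 0.75 × (1 − e^(-1.493333)) = 0.75 × (1 − 0.224623) = 0.581533.
Expected differing sites = pL ≈ 0.581533 × 1038 = 603.631254 ≈ 604.

604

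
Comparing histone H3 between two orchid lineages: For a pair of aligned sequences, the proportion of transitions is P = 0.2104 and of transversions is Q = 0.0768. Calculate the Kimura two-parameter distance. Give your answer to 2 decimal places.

Under the Kimura two-parameter model, d = −½ ln(1 − 2P − Q) − ¼ ln(1 − 2Q).
1 − 2P − Q = 0.5024, giving −½ ln(0.5024) = 0.344179.
1 − 2Q = 0.8464, giving −¼ ln(0.8464) = 0.041691.
d = 0.344179 + 0.041691 = 0.385870.

0.39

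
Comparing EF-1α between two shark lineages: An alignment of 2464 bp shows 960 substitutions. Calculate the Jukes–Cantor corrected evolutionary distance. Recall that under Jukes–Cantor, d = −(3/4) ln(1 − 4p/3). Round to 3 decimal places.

p = 960/2464 ≈ 0.38961.
d = −(3/4) ln(1 − 4p/3) = −0.75 ln(1 − 0.51948) = −0.75 ln(0.48052)
  = −0.75 × (-0.732886) = 0.549665 substitutions/site.

0.550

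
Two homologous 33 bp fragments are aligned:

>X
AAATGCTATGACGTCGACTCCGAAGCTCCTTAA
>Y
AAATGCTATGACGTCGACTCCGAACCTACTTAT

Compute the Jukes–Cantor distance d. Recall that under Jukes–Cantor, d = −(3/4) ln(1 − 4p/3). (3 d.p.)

0.097

The sequences differ at 3 of 33 sites (25, 28, 33), so p = 3/33 ≈ 0.090909.
d = −(3/4) ln(1 − 4p/3) = −0.75 ln(1 − 0.121212) = −0.75 ln(0.878788)
  = −0.75 × (-0.129212) = 0.096909 substitutions/site.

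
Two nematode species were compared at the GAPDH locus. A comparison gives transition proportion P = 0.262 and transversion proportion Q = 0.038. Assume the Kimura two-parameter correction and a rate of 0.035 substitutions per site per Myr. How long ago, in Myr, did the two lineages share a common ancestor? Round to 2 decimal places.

6.18

Under the Kimura two-parameter model, d = −½ ln(1 − 2P − Q) − ¼ ln(1 − 2Q).
1 − 2P − Q = 0.438, giving −½ ln(0.438) = 0.412768.
1 − 2Q = 0.924, giving −¼ ln(0.924) = 0.019761.
d = 0.412768 + 0.019761 = 0.432529.
Under a molecular clock d = 2μt, so t = d/(2μ) = 0.432529 / (2 × 0.035) = 6.18 Myr.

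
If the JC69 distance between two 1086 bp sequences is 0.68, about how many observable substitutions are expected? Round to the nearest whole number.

Invert JC69: p = (3/4)(1 − e^(−4d/3)) = 0.75 × (1 − e^(-0.906667)) = 0.75 × (1 − 0.403868) = 0.447099.
Expected differing sites = pL ≈ 0.447099 × 1086 = 485.549514 ≈ 486.

486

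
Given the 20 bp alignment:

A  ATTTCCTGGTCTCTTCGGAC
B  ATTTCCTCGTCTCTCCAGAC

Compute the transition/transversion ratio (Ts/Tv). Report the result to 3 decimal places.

Transitions are A↔G and C↔T; transversions are all other mismatches.
Transitions: 2. Transversions: 1.
R = 2/1 = 2.000.

2.000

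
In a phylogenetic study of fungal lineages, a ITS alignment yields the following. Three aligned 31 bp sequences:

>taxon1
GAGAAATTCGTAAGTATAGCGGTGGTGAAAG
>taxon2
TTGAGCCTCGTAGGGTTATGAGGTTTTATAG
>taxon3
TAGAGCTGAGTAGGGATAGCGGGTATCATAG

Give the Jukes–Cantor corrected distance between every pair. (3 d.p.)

d(taxon1,taxon2) = 0.874, d(taxon1,taxon3) = 0.544, d(taxon2,taxon3) = 0.422

taxon1–taxon2: 16/31 sites differ → p ≈ 0.516129, d = −0.75 ln(1 − 0.688172) = 0.873978 ≈ 0.874.
taxon1–taxon3: 12/31 sites differ → p ≈ 0.387097, d = −0.75 ln(1 − 0.516129) = 0.544453 ≈ 0.544.
taxon2–taxon3: 10/31 sites differ → p ≈ 0.322581, d = −0.75 ln(1 − 0.430108) = 0.421731 ≈ 0.422.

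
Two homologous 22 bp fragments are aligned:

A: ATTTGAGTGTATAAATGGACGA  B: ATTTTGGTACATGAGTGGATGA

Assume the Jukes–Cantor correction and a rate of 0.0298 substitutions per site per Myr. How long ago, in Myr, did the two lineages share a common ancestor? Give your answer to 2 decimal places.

The sequences differ at 7 of 22 sites (5, 6, 9, 10, 13, 15, 20), so p = 7/22 ≈ 0.318182.
d = −(3/4) ln(1 − 4p/3) = −0.75 ln(1 − 0.424243) = −0.75 ln(0.575757)
  = −0.75 × (-0.552070) = 0.414053 substitutions/site.
Under a molecular clock d = 2μt, so t = d/(2μ) = 0.414053 / (2 × 0.0298) = 6.95 Myr.

6.95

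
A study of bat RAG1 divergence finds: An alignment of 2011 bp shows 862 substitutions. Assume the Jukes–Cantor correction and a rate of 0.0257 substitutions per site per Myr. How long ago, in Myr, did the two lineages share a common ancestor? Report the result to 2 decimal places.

12.37

p = 862/2011 ≈ 0.428642.
d = −(3/4) ln(1 − 4p/3) = −0.75 ln(1 − 0.571523) = −0.75 ln(0.428477)
  = −0.75 × (-0.847518) = 0.635639 substitutions/site.
Under a molecular clock d = 2μt, so t = d/(2μ) = 0.635639 / (2 × 0.0257) = 12.37 Myr.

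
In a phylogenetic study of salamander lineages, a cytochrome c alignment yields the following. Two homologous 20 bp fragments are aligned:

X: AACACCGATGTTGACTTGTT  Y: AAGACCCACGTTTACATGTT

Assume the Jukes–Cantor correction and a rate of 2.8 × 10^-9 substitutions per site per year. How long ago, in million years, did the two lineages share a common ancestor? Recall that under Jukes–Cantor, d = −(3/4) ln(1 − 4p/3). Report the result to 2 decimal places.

The sequences differ at 5 of 20 sites (3, 7, 9, 13, 16), so p = 5/20 = 0.25.
d = −(3/4) ln(1 − 4p/3) = −0.75 ln(1 − 0.333333) = −0.75 ln(0.666667)
  = −0.75 × (-0.405465) = 0.304099 substitutions/site.
Under a molecular clock d = 2μt, so t = d/(2μ) = 0.304099 / (2 × 2.8 × 10^-9) = 54.30 million years.

54.30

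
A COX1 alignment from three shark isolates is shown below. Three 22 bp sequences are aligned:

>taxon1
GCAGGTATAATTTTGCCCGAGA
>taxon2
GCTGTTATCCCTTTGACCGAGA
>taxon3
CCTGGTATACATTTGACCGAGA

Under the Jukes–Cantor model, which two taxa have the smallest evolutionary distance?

taxon1–taxon2: 6/22 differ, p = 0.273, d = 0.339.
taxon1–taxon3: 5/22 differ, p = 0.227, d = 0.271.
taxon2–taxon3: 4/22 differ, p = 0.182, d = 0.208.
The smallest distance is between taxon2 and taxon3.

taxon2 and taxon3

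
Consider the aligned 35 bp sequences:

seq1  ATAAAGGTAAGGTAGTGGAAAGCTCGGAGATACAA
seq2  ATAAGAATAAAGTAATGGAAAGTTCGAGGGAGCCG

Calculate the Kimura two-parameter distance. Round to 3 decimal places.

Of 35 sites, 11 differences are transitions and 2 are transversions, so P = 11/35 ≈ 0.314286 and Q = 2/35 ≈ 0.057143.
Under the Kimura two-parameter model, d = −½ ln(1 − 2P − Q) − ¼ ln(1 − 2Q).
1 − 2P − Q = 0.314285, giving −½ ln(0.314285) = 0.578728.
1 − 2Q = 0.885714, giving −¼ ln(0.885714) = 0.030340.
d = 0.578728 + 0.030340 = 0.609068.

0.609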